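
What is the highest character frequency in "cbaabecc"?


Input: cbaabecc
Character counts:
  'a': 2
  'b': 2
  'c': 3
  'e': 1
Maximum frequency: 3

3


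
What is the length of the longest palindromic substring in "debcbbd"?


Input: "debcbbd"
Checking substrings for palindromes:
  [2:5] "bcb" (len 3) => palindrome
  [4:6] "bb" (len 2) => palindrome
Longest palindromic substring: "bcb" with length 3

3


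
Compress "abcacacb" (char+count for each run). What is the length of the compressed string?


Input: abcacacb
Runs:
  'a' x 1 => "a1"
  'b' x 1 => "b1"
  'c' x 1 => "c1"
  'a' x 1 => "a1"
  'c' x 1 => "c1"
  'a' x 1 => "a1"
  'c' x 1 => "c1"
  'b' x 1 => "b1"
Compressed: "a1b1c1a1c1a1c1b1"
Compressed length: 16

16


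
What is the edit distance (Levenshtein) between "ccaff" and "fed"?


Computing edit distance: "ccaff" -> "fed"
DP table:
           f    e    d
      0    1    2    3
  c   1    1    2    3
  c   2    2    2    3
  a   3    3    3    3
  f   4    3    4    4
  f   5    4    4    5
Edit distance = dp[5][3] = 5

5


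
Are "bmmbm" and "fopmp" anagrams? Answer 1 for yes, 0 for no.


Strings: "bmmbm", "fopmp"
Sorted first:  bbmmm
Sorted second: fmopp
Differ at position 0: 'b' vs 'f' => not anagrams

0


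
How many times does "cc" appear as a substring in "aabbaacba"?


Searching for "cc" in "aabbaacba"
Scanning each position:
  Position 0: "aa" => no
  Position 1: "ab" => no
  Position 2: "bb" => no
  Position 3: "ba" => no
  Position 4: "aa" => no
  Position 5: "ac" => no
  Position 6: "cb" => no
  Position 7: "ba" => no
Total occurrences: 0

0


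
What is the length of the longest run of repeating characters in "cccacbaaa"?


Input: "cccacbaaa"
Scanning for longest run:
  Position 1 ('c'): continues run of 'c', length=2
  Position 2 ('c'): continues run of 'c', length=3
  Position 3 ('a'): new char, reset run to 1
  Position 4 ('c'): new char, reset run to 1
  Position 5 ('b'): new char, reset run to 1
  Position 6 ('a'): new char, reset run to 1
  Position 7 ('a'): continues run of 'a', length=2
  Position 8 ('a'): continues run of 'a', length=3
Longest run: 'c' with length 3

3


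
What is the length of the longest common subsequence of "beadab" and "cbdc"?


LCS of "beadab" and "cbdc"
DP table:
           c    b    d    c
      0    0    0    0    0
  b   0    0    1    1    1
  e   0    0    1    1    1
  a   0    0    1    1    1
  d   0    0    1    2    2
  a   0    0    1    2    2
  b   0    0    1    2    2
LCS length = dp[6][4] = 2

2


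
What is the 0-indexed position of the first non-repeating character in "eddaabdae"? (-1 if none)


Input: eddaabdae
Character frequencies:
  'a': 3
  'b': 1
  'd': 3
  'e': 2
Scanning left to right for freq == 1:
  Position 0 ('e'): freq=2, skip
  Position 1 ('d'): freq=3, skip
  Position 2 ('d'): freq=3, skip
  Position 3 ('a'): freq=3, skip
  Position 4 ('a'): freq=3, skip
  Position 5 ('b'): unique! => answer = 5

5


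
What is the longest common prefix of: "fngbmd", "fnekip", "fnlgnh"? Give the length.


Words: fngbmd, fnekip, fnlgnh
  Position 0: all 'f' => match
  Position 1: all 'n' => match
  Position 2: ('g', 'e', 'l') => mismatch, stop
LCP = "fn" (length 2)

2


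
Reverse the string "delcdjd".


Input: delcdjd
Reading characters right to left:
  Position 6: 'd'
  Position 5: 'j'
  Position 4: 'd'
  Position 3: 'c'
  Position 2: 'l'
  Position 1: 'e'
  Position 0: 'd'
Reversed: djdcled

djdcled


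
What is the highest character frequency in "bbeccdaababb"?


Input: bbeccdaababb
Character counts:
  'a': 3
  'b': 5
  'c': 2
  'd': 1
  'e': 1
Maximum frequency: 5

5


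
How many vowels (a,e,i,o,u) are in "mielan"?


Input: mielan
Checking each character:
  'm' at position 0: consonant
  'i' at position 1: vowel (running total: 1)
  'e' at position 2: vowel (running total: 2)
  'l' at position 3: consonant
  'a' at position 4: vowel (running total: 3)
  'n' at position 5: consonant
Total vowels: 3

3


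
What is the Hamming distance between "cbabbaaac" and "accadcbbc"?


Comparing "cbabbaaac" and "accadcbbc" position by position:
  Position 0: 'c' vs 'a' => differ
  Position 1: 'b' vs 'c' => differ
  Position 2: 'a' vs 'c' => differ
  Position 3: 'b' vs 'a' => differ
  Position 4: 'b' vs 'd' => differ
  Position 5: 'a' vs 'c' => differ
  Position 6: 'a' vs 'b' => differ
  Position 7: 'a' vs 'b' => differ
  Position 8: 'c' vs 'c' => same
Total differences (Hamming distance): 8

8


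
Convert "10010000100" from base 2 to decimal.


Input: "10010000100" in base 2
Positional expansion:
  Digit '1' (value 1) x 2^10 = 1024
  Digit '0' (value 0) x 2^9 = 0
  Digit '0' (value 0) x 2^8 = 0
  Digit '1' (value 1) x 2^7 = 128
  Digit '0' (value 0) x 2^6 = 0
  Digit '0' (value 0) x 2^5 = 0
  Digit '0' (value 0) x 2^4 = 0
  Digit '0' (value 0) x 2^3 = 0
  Digit '1' (value 1) x 2^2 = 4
  Digit '0' (value 0) x 2^1 = 0
  Digit '0' (value 0) x 2^0 = 0
Sum = 1156

1156


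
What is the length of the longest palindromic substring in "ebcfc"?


Input: "ebcfc"
Checking substrings for palindromes:
  [2:5] "cfc" (len 3) => palindrome
Longest palindromic substring: "cfc" with length 3

3


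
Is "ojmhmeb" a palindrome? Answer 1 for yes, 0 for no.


Input: ojmhmeb
Reversed: bemhmjo
  Compare pos 0 ('o') with pos 6 ('b'): MISMATCH
  Compare pos 1 ('j') with pos 5 ('e'): MISMATCH
  Compare pos 2 ('m') with pos 4 ('m'): match
Result: not a palindrome

0


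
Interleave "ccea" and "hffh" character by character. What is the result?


Interleaving "ccea" and "hffh":
  Position 0: 'c' from first, 'h' from second => "ch"
  Position 1: 'c' from first, 'f' from second => "cf"
  Position 2: 'e' from first, 'f' from second => "ef"
  Position 3: 'a' from first, 'h' from second => "ah"
Result: chcfefah

chcfefah


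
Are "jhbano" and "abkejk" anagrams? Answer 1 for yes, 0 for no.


Strings: "jhbano", "abkejk"
Sorted first:  abhjno
Sorted second: abejkk
Differ at position 2: 'h' vs 'e' => not anagrams

0


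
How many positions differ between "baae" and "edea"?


Comparing "baae" and "edea" position by position:
  Position 0: 'b' vs 'e' => DIFFER
  Position 1: 'a' vs 'd' => DIFFER
  Position 2: 'a' vs 'e' => DIFFER
  Position 3: 'e' vs 'a' => DIFFER
Positions that differ: 4

4


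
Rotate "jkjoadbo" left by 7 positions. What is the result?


Input: "jkjoadbo", rotate left by 7
First 7 characters: "jkjoadb"
Remaining characters: "o"
Concatenate remaining + first: "o" + "jkjoadb" = "ojkjoadb"

ojkjoadb


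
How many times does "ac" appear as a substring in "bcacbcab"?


Searching for "ac" in "bcacbcab"
Scanning each position:
  Position 0: "bc" => no
  Position 1: "ca" => no
  Position 2: "ac" => MATCH
  Position 3: "cb" => no
  Position 4: "bc" => no
  Position 5: "ca" => no
  Position 6: "ab" => no
Total occurrences: 1

1


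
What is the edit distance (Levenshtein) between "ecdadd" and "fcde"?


Computing edit distance: "ecdadd" -> "fcde"
DP table:
           f    c    d    e
      0    1    2    3    4
  e   1    1    2    3    3
  c   2    2    1    2    3
  d   3    3    2    1    2
  a   4    4    3    2    2
  d   5    5    4    3    3
  d   6    6    5    4    4
Edit distance = dp[6][4] = 4

4


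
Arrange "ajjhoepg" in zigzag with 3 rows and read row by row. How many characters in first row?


Zigzag "ajjhoepg" into 3 rows:
Placing characters:
  'a' => row 0
  'j' => row 1
  'j' => row 2
  'h' => row 1
  'o' => row 0
  'e' => row 1
  'p' => row 2
  'g' => row 1
Rows:
  Row 0: "ao"
  Row 1: "jheg"
  Row 2: "jp"
First row length: 2

2


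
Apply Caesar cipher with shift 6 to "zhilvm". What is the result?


Caesar cipher: shift "zhilvm" by 6
  'z' (pos 25) + 6 = pos 5 = 'f'
  'h' (pos 7) + 6 = pos 13 = 'n'
  'i' (pos 8) + 6 = pos 14 = 'o'
  'l' (pos 11) + 6 = pos 17 = 'r'
  'v' (pos 21) + 6 = pos 1 = 'b'
  'm' (pos 12) + 6 = pos 18 = 's'
Result: fnorbs

fnorbs


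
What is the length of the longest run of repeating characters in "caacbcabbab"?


Input: "caacbcabbab"
Scanning for longest run:
  Position 1 ('a'): new char, reset run to 1
  Position 2 ('a'): continues run of 'a', length=2
  Position 3 ('c'): new char, reset run to 1
  Position 4 ('b'): new char, reset run to 1
  Position 5 ('c'): new char, reset run to 1
  Position 6 ('a'): new char, reset run to 1
  Position 7 ('b'): new char, reset run to 1
  Position 8 ('b'): continues run of 'b', length=2
  Position 9 ('a'): new char, reset run to 1
  Position 10 ('b'): new char, reset run to 1
Longest run: 'a' with length 2

2


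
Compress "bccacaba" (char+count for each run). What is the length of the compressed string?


Input: bccacaba
Runs:
  'b' x 1 => "b1"
  'c' x 2 => "c2"
  'a' x 1 => "a1"
  'c' x 1 => "c1"
  'a' x 1 => "a1"
  'b' x 1 => "b1"
  'a' x 1 => "a1"
Compressed: "b1c2a1c1a1b1a1"
Compressed length: 14

14


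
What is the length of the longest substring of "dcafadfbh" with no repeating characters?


Input: "dcafadfbh"
Sliding window (track last position of each char):
  Position 0 ('d'): window [0,0] length 1 -- new best
  Position 1 ('c'): window [0,1] length 2 -- new best
  Position 2 ('a'): window [0,2] length 3 -- new best
  Position 3 ('f'): window [0,3] length 4 -- new best
  Position 4 ('a'): repeat (last at 2), move window start to 3
  Position 4 ('a'): window [3,4] length 2
  Position 5 ('d'): window [3,5] length 3
  Position 6 ('f'): repeat (last at 3), move window start to 4
  Position 6 ('f'): window [4,6] length 3
  Position 7 ('b'): window [4,7] length 4
  Position 8 ('h'): window [4,8] length 5 -- new best
Longest substring with no repeats: "adfbh" with length 5

5


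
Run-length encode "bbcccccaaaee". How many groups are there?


Input: bbcccccaaaee
Scanning for consecutive runs:
  Group 1: 'b' x 2 (positions 0-1)
  Group 2: 'c' x 5 (positions 2-6)
  Group 3: 'a' x 3 (positions 7-9)
  Group 4: 'e' x 2 (positions 10-11)
Total groups: 4

4


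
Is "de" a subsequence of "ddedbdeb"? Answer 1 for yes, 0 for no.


Check if "de" is a subsequence of "ddedbdeb"
Greedy scan:
  Position 0 ('d'): matches sub[0] = 'd'
  Position 1 ('d'): no match needed
  Position 2 ('e'): matches sub[1] = 'e'
  Position 3 ('d'): no match needed
  Position 4 ('b'): no match needed
  Position 5 ('d'): no match needed
  Position 6 ('e'): no match needed
  Position 7 ('b'): no match needed
All 2 characters matched => is a subsequence

1


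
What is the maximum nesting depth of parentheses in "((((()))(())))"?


Input: "((((()))(())))"
Tracking depth:
  Position 0 '(': depth becomes 1
  Position 1 '(': depth becomes 2
  Position 2 '(': depth becomes 3
  Position 3 '(': depth becomes 4
  Position 4 '(': depth becomes 5
  Position 5 ')': depth becomes 4
  Position 6 ')': depth becomes 3
  Position 7 ')': depth becomes 2
  Position 8 '(': depth becomes 3
  Position 9 '(': depth becomes 4
  Position 10 ')': depth becomes 3
  Position 11 ')': depth becomes 2
  Position 12 ')': depth becomes 1
  Position 13 ')': depth becomes 0
Maximum depth reached: 5

5


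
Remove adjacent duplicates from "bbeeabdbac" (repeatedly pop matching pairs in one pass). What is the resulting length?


Input: bbeeabdbac
Stack-based adjacent duplicate removal:
  Read 'b': push. Stack: b
  Read 'b': matches stack top 'b' => pop. Stack: (empty)
  Read 'e': push. Stack: e
  Read 'e': matches stack top 'e' => pop. Stack: (empty)
  Read 'a': push. Stack: a
  Read 'b': push. Stack: ab
  Read 'd': push. Stack: abd
  Read 'b': push. Stack: abdb
  Read 'a': push. Stack: abdba
  Read 'c': push. Stack: abdbac
Final stack: "abdbac" (length 6)

6


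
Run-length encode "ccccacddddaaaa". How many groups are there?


Input: ccccacddddaaaa
Scanning for consecutive runs:
  Group 1: 'c' x 4 (positions 0-3)
  Group 2: 'a' x 1 (positions 4-4)
  Group 3: 'c' x 1 (positions 5-5)
  Group 4: 'd' x 4 (positions 6-9)
  Group 5: 'a' x 4 (positions 10-13)
Total groups: 5

5


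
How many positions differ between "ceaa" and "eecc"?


Comparing "ceaa" and "eecc" position by position:
  Position 0: 'c' vs 'e' => DIFFER
  Position 1: 'e' vs 'e' => same
  Position 2: 'a' vs 'c' => DIFFER
  Position 3: 'a' vs 'c' => DIFFER
Positions that differ: 3

3


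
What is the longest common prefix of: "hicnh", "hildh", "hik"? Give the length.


Words: hicnh, hildh, hik
  Position 0: all 'h' => match
  Position 1: all 'i' => match
  Position 2: ('c', 'l', 'k') => mismatch, stop
LCP = "hi" (length 2)

2


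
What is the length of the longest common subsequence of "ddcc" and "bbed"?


LCS of "ddcc" and "bbed"
DP table:
           b    b    e    d
      0    0    0    0    0
  d   0    0    0    0    1
  d   0    0    0    0    1
  c   0    0    0    0    1
  c   0    0    0    0    1
LCS length = dp[4][4] = 1

1


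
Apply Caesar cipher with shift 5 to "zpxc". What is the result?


Caesar cipher: shift "zpxc" by 5
  'z' (pos 25) + 5 = pos 4 = 'e'
  'p' (pos 15) + 5 = pos 20 = 'u'
  'x' (pos 23) + 5 = pos 2 = 'c'
  'c' (pos 2) + 5 = pos 7 = 'h'
Result: euch

euch


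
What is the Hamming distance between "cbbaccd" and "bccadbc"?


Comparing "cbbaccd" and "bccadbc" position by position:
  Position 0: 'c' vs 'b' => differ
  Position 1: 'b' vs 'c' => differ
  Position 2: 'b' vs 'c' => differ
  Position 3: 'a' vs 'a' => same
  Position 4: 'c' vs 'd' => differ
  Position 5: 'c' vs 'b' => differ
  Position 6: 'd' vs 'c' => differ
Total differences (Hamming distance): 6

6


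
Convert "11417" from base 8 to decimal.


Input: "11417" in base 8
Positional expansion:
  Digit '1' (value 1) x 8^4 = 4096
  Digit '1' (value 1) x 8^3 = 512
  Digit '4' (value 4) x 8^2 = 256
  Digit '1' (value 1) x 8^1 = 8
  Digit '7' (value 7) x 8^0 = 7
Sum = 4879

4879


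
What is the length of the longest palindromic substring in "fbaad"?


Input: "fbaad"
Checking substrings for palindromes:
  [2:4] "aa" (len 2) => palindrome
Longest palindromic substring: "aa" with length 2

2


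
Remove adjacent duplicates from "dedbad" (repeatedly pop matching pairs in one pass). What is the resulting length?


Input: dedbad
Stack-based adjacent duplicate removal:
  Read 'd': push. Stack: d
  Read 'e': push. Stack: de
  Read 'd': push. Stack: ded
  Read 'b': push. Stack: dedb
  Read 'a': push. Stack: dedba
  Read 'd': push. Stack: dedbad
Final stack: "dedbad" (length 6)

6


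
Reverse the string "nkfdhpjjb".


Input: nkfdhpjjb
Reading characters right to left:
  Position 8: 'b'
  Position 7: 'j'
  Position 6: 'j'
  Position 5: 'p'
  Position 4: 'h'
  Position 3: 'd'
  Position 2: 'f'
  Position 1: 'k'
  Position 0: 'n'
Reversed: bjjphdfkn

bjjphdfkn


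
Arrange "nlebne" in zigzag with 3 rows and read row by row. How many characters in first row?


Zigzag "nlebne" into 3 rows:
Placing characters:
  'n' => row 0
  'l' => row 1
  'e' => row 2
  'b' => row 1
  'n' => row 0
  'e' => row 1
Rows:
  Row 0: "nn"
  Row 1: "lbe"
  Row 2: "e"
First row length: 2

2


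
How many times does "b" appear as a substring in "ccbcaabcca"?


Searching for "b" in "ccbcaabcca"
Scanning each position:
  Position 0: "c" => no
  Position 1: "c" => no
  Position 2: "b" => MATCH
  Position 3: "c" => no
  Position 4: "a" => no
  Position 5: "a" => no
  Position 6: "b" => MATCH
  Position 7: "c" => no
  Position 8: "c" => no
  Position 9: "a" => no
Total occurrences: 2

2


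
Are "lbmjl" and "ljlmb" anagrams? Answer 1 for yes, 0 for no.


Strings: "lbmjl", "ljlmb"
Sorted first:  bjllm
Sorted second: bjllm
Sorted forms match => anagrams

1


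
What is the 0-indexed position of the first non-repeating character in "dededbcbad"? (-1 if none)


Input: dededbcbad
Character frequencies:
  'a': 1
  'b': 2
  'c': 1
  'd': 4
  'e': 2
Scanning left to right for freq == 1:
  Position 0 ('d'): freq=4, skip
  Position 1 ('e'): freq=2, skip
  Position 2 ('d'): freq=4, skip
  Position 3 ('e'): freq=2, skip
  Position 4 ('d'): freq=4, skip
  Position 5 ('b'): freq=2, skip
  Position 6 ('c'): unique! => answer = 6

6


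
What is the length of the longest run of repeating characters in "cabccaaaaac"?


Input: "cabccaaaaac"
Scanning for longest run:
  Position 1 ('a'): new char, reset run to 1
  Position 2 ('b'): new char, reset run to 1
  Position 3 ('c'): new char, reset run to 1
  Position 4 ('c'): continues run of 'c', length=2
  Position 5 ('a'): new char, reset run to 1
  Position 6 ('a'): continues run of 'a', length=2
  Position 7 ('a'): continues run of 'a', length=3
  Position 8 ('a'): continues run of 'a', length=4
  Position 9 ('a'): continues run of 'a', length=5
  Position 10 ('c'): new char, reset run to 1
Longest run: 'a' with length 5

5


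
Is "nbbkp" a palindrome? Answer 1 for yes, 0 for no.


Input: nbbkp
Reversed: pkbbn
  Compare pos 0 ('n') with pos 4 ('p'): MISMATCH
  Compare pos 1 ('b') with pos 3 ('k'): MISMATCH
Result: not a palindrome

0


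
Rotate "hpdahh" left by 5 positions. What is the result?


Input: "hpdahh", rotate left by 5
First 5 characters: "hpdah"
Remaining characters: "h"
Concatenate remaining + first: "h" + "hpdah" = "hhpdah"

hhpdah


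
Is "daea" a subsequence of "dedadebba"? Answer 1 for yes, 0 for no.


Check if "daea" is a subsequence of "dedadebba"
Greedy scan:
  Position 0 ('d'): matches sub[0] = 'd'
  Position 1 ('e'): no match needed
  Position 2 ('d'): no match needed
  Position 3 ('a'): matches sub[1] = 'a'
  Position 4 ('d'): no match needed
  Position 5 ('e'): matches sub[2] = 'e'
  Position 6 ('b'): no match needed
  Position 7 ('b'): no match needed
  Position 8 ('a'): matches sub[3] = 'a'
All 4 characters matched => is a subsequence

1


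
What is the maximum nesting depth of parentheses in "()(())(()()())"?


Input: "()(())(()()())"
Tracking depth:
  Position 0 '(': depth becomes 1
  Position 1 ')': depth becomes 0
  Position 2 '(': depth becomes 1
  Position 3 '(': depth becomes 2
  Position 4 ')': depth becomes 1
  Position 5 ')': depth becomes 0
  Position 6 '(': depth becomes 1
  Position 7 '(': depth becomes 2
  Position 8 ')': depth becomes 1
  Position 9 '(': depth becomes 2
  Position 10 ')': depth becomes 1
  Position 11 '(': depth becomes 2
  Position 12 ')': depth becomes 1
  Position 13 ')': depth becomes 0
Maximum depth reached: 2

2


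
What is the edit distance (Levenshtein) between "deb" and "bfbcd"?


Computing edit distance: "deb" -> "bfbcd"
DP table:
           b    f    b    c    d
      0    1    2    3    4    5
  d   1    1    2    3    4    4
  e   2    2    2    3    4    5
  b   3    2    3    2    3    4
Edit distance = dp[3][5] = 4

4


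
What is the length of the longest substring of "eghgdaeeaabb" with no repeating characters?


Input: "eghgdaeeaabb"
Sliding window (track last position of each char):
  Position 0 ('e'): window [0,0] length 1 -- new best
  Position 1 ('g'): window [0,1] length 2 -- new best
  Position 2 ('h'): window [0,2] length 3 -- new best
  Position 3 ('g'): repeat (last at 1), move window start to 2
  Position 3 ('g'): window [2,3] length 2
  Position 4 ('d'): window [2,4] length 3
  Position 5 ('a'): window [2,5] length 4 -- new best
  Position 6 ('e'): window [2,6] length 5 -- new best
  Position 7 ('e'): repeat (last at 6), move window start to 7
  Position 7 ('e'): window [7,7] length 1
  Position 8 ('a'): window [7,8] length 2
  Position 9 ('a'): repeat (last at 8), move window start to 9
  Position 9 ('a'): window [9,9] length 1
  Position 10 ('b'): window [9,10] length 2
  Position 11 ('b'): repeat (last at 10), move window start to 11
  Position 11 ('b'): window [11,11] length 1
Longest substring with no repeats: "hgdae" with length 5

5


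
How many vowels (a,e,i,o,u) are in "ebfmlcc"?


Input: ebfmlcc
Checking each character:
  'e' at position 0: vowel (running total: 1)
  'b' at position 1: consonant
  'f' at position 2: consonant
  'm' at position 3: consonant
  'l' at position 4: consonant
  'c' at position 5: consonant
  'c' at position 6: consonant
Total vowels: 1

1


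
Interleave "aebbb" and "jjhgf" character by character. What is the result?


Interleaving "aebbb" and "jjhgf":
  Position 0: 'a' from first, 'j' from second => "aj"
  Position 1: 'e' from first, 'j' from second => "ej"
  Position 2: 'b' from first, 'h' from second => "bh"
  Position 3: 'b' from first, 'g' from second => "bg"
  Position 4: 'b' from first, 'f' from second => "bf"
Result: ajejbhbgbf

ajejbhbgbf


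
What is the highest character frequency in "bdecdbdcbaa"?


Input: bdecdbdcbaa
Character counts:
  'a': 2
  'b': 3
  'c': 2
  'd': 3
  'e': 1
Maximum frequency: 3

3


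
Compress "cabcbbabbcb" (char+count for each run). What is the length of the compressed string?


Input: cabcbbabbcb
Runs:
  'c' x 1 => "c1"
  'a' x 1 => "a1"
  'b' x 1 => "b1"
  'c' x 1 => "c1"
  'b' x 2 => "b2"
  'a' x 1 => "a1"
  'b' x 2 => "b2"
  'c' x 1 => "c1"
  'b' x 1 => "b1"
Compressed: "c1a1b1c1b2a1b2c1b1"
Compressed length: 18

18


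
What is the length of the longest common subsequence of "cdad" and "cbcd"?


LCS of "cdad" and "cbcd"
DP table:
           c    b    c    d
      0    0    0    0    0
  c   0    1    1    1    1
  d   0    1    1    1    2
  a   0    1    1    1    2
  d   0    1    1    1    2
LCS length = dp[4][4] = 2

2


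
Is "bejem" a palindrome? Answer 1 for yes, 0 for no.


Input: bejem
Reversed: mejeb
  Compare pos 0 ('b') with pos 4 ('m'): MISMATCH
  Compare pos 1 ('e') with pos 3 ('e'): match
Result: not a palindrome

0


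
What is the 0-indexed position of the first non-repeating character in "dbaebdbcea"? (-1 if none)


Input: dbaebdbcea
Character frequencies:
  'a': 2
  'b': 3
  'c': 1
  'd': 2
  'e': 2
Scanning left to right for freq == 1:
  Position 0 ('d'): freq=2, skip
  Position 1 ('b'): freq=3, skip
  Position 2 ('a'): freq=2, skip
  Position 3 ('e'): freq=2, skip
  Position 4 ('b'): freq=3, skip
  Position 5 ('d'): freq=2, skip
  Position 6 ('b'): freq=3, skip
  Position 7 ('c'): unique! => answer = 7

7


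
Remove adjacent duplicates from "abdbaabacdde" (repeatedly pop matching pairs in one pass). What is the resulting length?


Input: abdbaabacdde
Stack-based adjacent duplicate removal:
  Read 'a': push. Stack: a
  Read 'b': push. Stack: ab
  Read 'd': push. Stack: abd
  Read 'b': push. Stack: abdb
  Read 'a': push. Stack: abdba
  Read 'a': matches stack top 'a' => pop. Stack: abdb
  Read 'b': matches stack top 'b' => pop. Stack: abd
  Read 'a': push. Stack: abda
  Read 'c': push. Stack: abdac
  Read 'd': push. Stack: abdacd
  Read 'd': matches stack top 'd' => pop. Stack: abdac
  Read 'e': push. Stack: abdace
Final stack: "abdace" (length 6)

6


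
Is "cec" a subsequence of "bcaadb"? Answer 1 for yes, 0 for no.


Check if "cec" is a subsequence of "bcaadb"
Greedy scan:
  Position 0 ('b'): no match needed
  Position 1 ('c'): matches sub[0] = 'c'
  Position 2 ('a'): no match needed
  Position 3 ('a'): no match needed
  Position 4 ('d'): no match needed
  Position 5 ('b'): no match needed
Only matched 1/3 characters => not a subsequence

0


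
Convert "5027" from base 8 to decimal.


Input: "5027" in base 8
Positional expansion:
  Digit '5' (value 5) x 8^3 = 2560
  Digit '0' (value 0) x 8^2 = 0
  Digit '2' (value 2) x 8^1 = 16
  Digit '7' (value 7) x 8^0 = 7
Sum = 2583

2583


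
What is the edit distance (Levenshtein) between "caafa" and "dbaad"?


Computing edit distance: "caafa" -> "dbaad"
DP table:
           d    b    a    a    d
      0    1    2    3    4    5
  c   1    1    2    3    4    5
  a   2    2    2    2    3    4
  a   3    3    3    2    2    3
  f   4    4    4    3    3    3
  a   5    5    5    4    3    4
Edit distance = dp[5][5] = 4

4


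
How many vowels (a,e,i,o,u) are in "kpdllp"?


Input: kpdllp
Checking each character:
  'k' at position 0: consonant
  'p' at position 1: consonant
  'd' at position 2: consonant
  'l' at position 3: consonant
  'l' at position 4: consonant
  'p' at position 5: consonant
Total vowels: 0

0


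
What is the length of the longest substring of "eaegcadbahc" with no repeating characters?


Input: "eaegcadbahc"
Sliding window (track last position of each char):
  Position 0 ('e'): window [0,0] length 1 -- new best
  Position 1 ('a'): window [0,1] length 2 -- new best
  Position 2 ('e'): repeat (last at 0), move window start to 1
  Position 2 ('e'): window [1,2] length 2
  Position 3 ('g'): window [1,3] length 3 -- new best
  Position 4 ('c'): window [1,4] length 4 -- new best
  Position 5 ('a'): repeat (last at 1), move window start to 2
  Position 5 ('a'): window [2,5] length 4
  Position 6 ('d'): window [2,6] length 5 -- new best
  Position 7 ('b'): window [2,7] length 6 -- new best
  Position 8 ('a'): repeat (last at 5), move window start to 6
  Position 8 ('a'): window [6,8] length 3
  Position 9 ('h'): window [6,9] length 4
  Position 10 ('c'): window [6,10] length 5
Longest substring with no repeats: "egcadb" with length 6

6


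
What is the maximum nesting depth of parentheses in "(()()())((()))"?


Input: "(()()())((()))"
Tracking depth:
  Position 0 '(': depth becomes 1
  Position 1 '(': depth becomes 2
  Position 2 ')': depth becomes 1
  Position 3 '(': depth becomes 2
  Position 4 ')': depth becomes 1
  Position 5 '(': depth becomes 2
  Position 6 ')': depth becomes 1
  Position 7 ')': depth becomes 0
  Position 8 '(': depth becomes 1
  Position 9 '(': depth becomes 2
  Position 10 '(': depth becomes 3
  Position 11 ')': depth becomes 2
  Position 12 ')': depth becomes 1
  Position 13 ')': depth becomes 0
Maximum depth reached: 3

3


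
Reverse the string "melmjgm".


Input: melmjgm
Reading characters right to left:
  Position 6: 'm'
  Position 5: 'g'
  Position 4: 'j'
  Position 3: 'm'
  Position 2: 'l'
  Position 1: 'e'
  Position 0: 'm'
Reversed: mgjmlem

mgjmlem


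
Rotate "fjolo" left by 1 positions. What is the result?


Input: "fjolo", rotate left by 1
First 1 characters: "f"
Remaining characters: "jolo"
Concatenate remaining + first: "jolo" + "f" = "jolof"

jolof


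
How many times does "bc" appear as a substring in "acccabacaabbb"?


Searching for "bc" in "acccabacaabbb"
Scanning each position:
  Position 0: "ac" => no
  Position 1: "cc" => no
  Position 2: "cc" => no
  Position 3: "ca" => no
  Position 4: "ab" => no
  Position 5: "ba" => no
  Position 6: "ac" => no
  Position 7: "ca" => no
  Position 8: "aa" => no
  Position 9: "ab" => no
  Position 10: "bb" => no
  Position 11: "bb" => no
Total occurrences: 0

0


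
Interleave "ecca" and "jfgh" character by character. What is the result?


Interleaving "ecca" and "jfgh":
  Position 0: 'e' from first, 'j' from second => "ej"
  Position 1: 'c' from first, 'f' from second => "cf"
  Position 2: 'c' from first, 'g' from second => "cg"
  Position 3: 'a' from first, 'h' from second => "ah"
Result: ejcfcgah

ejcfcgah


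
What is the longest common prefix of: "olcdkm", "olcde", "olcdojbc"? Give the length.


Words: olcdkm, olcde, olcdojbc
  Position 0: all 'o' => match
  Position 1: all 'l' => match
  Position 2: all 'c' => match
  Position 3: all 'd' => match
  Position 4: ('k', 'e', 'o') => mismatch, stop
LCP = "olcd" (length 4)

4


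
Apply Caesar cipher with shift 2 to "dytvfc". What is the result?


Caesar cipher: shift "dytvfc" by 2
  'd' (pos 3) + 2 = pos 5 = 'f'
  'y' (pos 24) + 2 = pos 0 = 'a'
  't' (pos 19) + 2 = pos 21 = 'v'
  'v' (pos 21) + 2 = pos 23 = 'x'
  'f' (pos 5) + 2 = pos 7 = 'h'
  'c' (pos 2) + 2 = pos 4 = 'e'
Result: favxhe

favxhe


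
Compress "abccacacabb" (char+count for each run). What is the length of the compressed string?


Input: abccacacabb
Runs:
  'a' x 1 => "a1"
  'b' x 1 => "b1"
  'c' x 2 => "c2"
  'a' x 1 => "a1"
  'c' x 1 => "c1"
  'a' x 1 => "a1"
  'c' x 1 => "c1"
  'a' x 1 => "a1"
  'b' x 2 => "b2"
Compressed: "a1b1c2a1c1a1c1a1b2"
Compressed length: 18

18


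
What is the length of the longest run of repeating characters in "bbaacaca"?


Input: "bbaacaca"
Scanning for longest run:
  Position 1 ('b'): continues run of 'b', length=2
  Position 2 ('a'): new char, reset run to 1
  Position 3 ('a'): continues run of 'a', length=2
  Position 4 ('c'): new char, reset run to 1
  Position 5 ('a'): new char, reset run to 1
  Position 6 ('c'): new char, reset run to 1
  Position 7 ('a'): new char, reset run to 1
Longest run: 'b' with length 2

2


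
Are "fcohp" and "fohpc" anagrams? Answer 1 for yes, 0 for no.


Strings: "fcohp", "fohpc"
Sorted first:  cfhop
Sorted second: cfhop
Sorted forms match => anagrams

1


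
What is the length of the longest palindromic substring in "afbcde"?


Input: "afbcde"
Checking substrings for palindromes:
  No multi-char palindromic substrings found
Longest palindromic substring: "a" with length 1

1


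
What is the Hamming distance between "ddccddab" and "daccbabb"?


Comparing "ddccddab" and "daccbabb" position by position:
  Position 0: 'd' vs 'd' => same
  Position 1: 'd' vs 'a' => differ
  Position 2: 'c' vs 'c' => same
  Position 3: 'c' vs 'c' => same
  Position 4: 'd' vs 'b' => differ
  Position 5: 'd' vs 'a' => differ
  Position 6: 'a' vs 'b' => differ
  Position 7: 'b' vs 'b' => same
Total differences (Hamming distance): 4

4


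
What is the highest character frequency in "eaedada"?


Input: eaedada
Character counts:
  'a': 3
  'd': 2
  'e': 2
Maximum frequency: 3

3


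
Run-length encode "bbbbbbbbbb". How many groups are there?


Input: bbbbbbbbbb
Scanning for consecutive runs:
  Group 1: 'b' x 10 (positions 0-9)
Total groups: 1

1


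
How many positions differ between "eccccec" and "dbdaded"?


Comparing "eccccec" and "dbdaded" position by position:
  Position 0: 'e' vs 'd' => DIFFER
  Position 1: 'c' vs 'b' => DIFFER
  Position 2: 'c' vs 'd' => DIFFER
  Position 3: 'c' vs 'a' => DIFFER
  Position 4: 'c' vs 'd' => DIFFER
  Position 5: 'e' vs 'e' => same
  Position 6: 'c' vs 'd' => DIFFER
Positions that differ: 6

6


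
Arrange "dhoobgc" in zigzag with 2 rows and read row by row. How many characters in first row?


Zigzag "dhoobgc" into 2 rows:
Placing characters:
  'd' => row 0
  'h' => row 1
  'o' => row 0
  'o' => row 1
  'b' => row 0
  'g' => row 1
  'c' => row 0
Rows:
  Row 0: "dobc"
  Row 1: "hog"
First row length: 4

4


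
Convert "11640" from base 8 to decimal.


Input: "11640" in base 8
Positional expansion:
  Digit '1' (value 1) x 8^4 = 4096
  Digit '1' (value 1) x 8^3 = 512
  Digit '6' (value 6) x 8^2 = 384
  Digit '4' (value 4) x 8^1 = 32
  Digit '0' (value 0) x 8^0 = 0
Sum = 5024

5024


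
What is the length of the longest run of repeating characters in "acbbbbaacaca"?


Input: "acbbbbaacaca"
Scanning for longest run:
  Position 1 ('c'): new char, reset run to 1
  Position 2 ('b'): new char, reset run to 1
  Position 3 ('b'): continues run of 'b', length=2
  Position 4 ('b'): continues run of 'b', length=3
  Position 5 ('b'): continues run of 'b', length=4
  Position 6 ('a'): new char, reset run to 1
  Position 7 ('a'): continues run of 'a', length=2
  Position 8 ('c'): new char, reset run to 1
  Position 9 ('a'): new char, reset run to 1
  Position 10 ('c'): new char, reset run to 1
  Position 11 ('a'): new char, reset run to 1
Longest run: 'b' with length 4

4


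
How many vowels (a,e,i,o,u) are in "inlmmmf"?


Input: inlmmmf
Checking each character:
  'i' at position 0: vowel (running total: 1)
  'n' at position 1: consonant
  'l' at position 2: consonant
  'm' at position 3: consonant
  'm' at position 4: consonant
  'm' at position 5: consonant
  'f' at position 6: consonant
Total vowels: 1

1


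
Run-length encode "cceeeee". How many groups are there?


Input: cceeeee
Scanning for consecutive runs:
  Group 1: 'c' x 2 (positions 0-1)
  Group 2: 'e' x 5 (positions 2-6)
Total groups: 2

2


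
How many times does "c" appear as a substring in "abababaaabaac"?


Searching for "c" in "abababaaabaac"
Scanning each position:
  Position 0: "a" => no
  Position 1: "b" => no
  Position 2: "a" => no
  Position 3: "b" => no
  Position 4: "a" => no
  Position 5: "b" => no
  Position 6: "a" => no
  Position 7: "a" => no
  Position 8: "a" => no
  Position 9: "b" => no
  Position 10: "a" => no
  Position 11: "a" => no
  Position 12: "c" => MATCH
Total occurrences: 1

1


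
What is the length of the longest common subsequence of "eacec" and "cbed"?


LCS of "eacec" and "cbed"
DP table:
           c    b    e    d
      0    0    0    0    0
  e   0    0    0    1    1
  a   0    0    0    1    1
  c   0    1    1    1    1
  e   0    1    1    2    2
  c   0    1    1    2    2
LCS length = dp[5][4] = 2

2


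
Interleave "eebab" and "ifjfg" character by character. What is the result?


Interleaving "eebab" and "ifjfg":
  Position 0: 'e' from first, 'i' from second => "ei"
  Position 1: 'e' from first, 'f' from second => "ef"
  Position 2: 'b' from first, 'j' from second => "bj"
  Position 3: 'a' from first, 'f' from second => "af"
  Position 4: 'b' from first, 'g' from second => "bg"
Result: eiefbjafbg

eiefbjafbg


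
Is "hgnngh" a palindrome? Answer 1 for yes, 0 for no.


Input: hgnngh
Reversed: hgnngh
  Compare pos 0 ('h') with pos 5 ('h'): match
  Compare pos 1 ('g') with pos 4 ('g'): match
  Compare pos 2 ('n') with pos 3 ('n'): match
Result: palindrome

1


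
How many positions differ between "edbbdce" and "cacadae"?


Comparing "edbbdce" and "cacadae" position by position:
  Position 0: 'e' vs 'c' => DIFFER
  Position 1: 'd' vs 'a' => DIFFER
  Position 2: 'b' vs 'c' => DIFFER
  Position 3: 'b' vs 'a' => DIFFER
  Position 4: 'd' vs 'd' => same
  Position 5: 'c' vs 'a' => DIFFER
  Position 6: 'e' vs 'e' => same
Positions that differ: 5

5


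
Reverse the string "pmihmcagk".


Input: pmihmcagk
Reading characters right to left:
  Position 8: 'k'
  Position 7: 'g'
  Position 6: 'a'
  Position 5: 'c'
  Position 4: 'm'
  Position 3: 'h'
  Position 2: 'i'
  Position 1: 'm'
  Position 0: 'p'
Reversed: kgacmhimp

kgacmhimp


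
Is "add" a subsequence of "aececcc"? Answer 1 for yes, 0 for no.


Check if "add" is a subsequence of "aececcc"
Greedy scan:
  Position 0 ('a'): matches sub[0] = 'a'
  Position 1 ('e'): no match needed
  Position 2 ('c'): no match needed
  Position 3 ('e'): no match needed
  Position 4 ('c'): no match needed
  Position 5 ('c'): no match needed
  Position 6 ('c'): no match needed
Only matched 1/3 characters => not a subsequence

0


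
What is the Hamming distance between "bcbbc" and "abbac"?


Comparing "bcbbc" and "abbac" position by position:
  Position 0: 'b' vs 'a' => differ
  Position 1: 'c' vs 'b' => differ
  Position 2: 'b' vs 'b' => same
  Position 3: 'b' vs 'a' => differ
  Position 4: 'c' vs 'c' => same
Total differences (Hamming distance): 3

3


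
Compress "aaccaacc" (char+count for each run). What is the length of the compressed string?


Input: aaccaacc
Runs:
  'a' x 2 => "a2"
  'c' x 2 => "c2"
  'a' x 2 => "a2"
  'c' x 2 => "c2"
Compressed: "a2c2a2c2"
Compressed length: 8

8


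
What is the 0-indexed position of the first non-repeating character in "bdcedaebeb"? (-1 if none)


Input: bdcedaebeb
Character frequencies:
  'a': 1
  'b': 3
  'c': 1
  'd': 2
  'e': 3
Scanning left to right for freq == 1:
  Position 0 ('b'): freq=3, skip
  Position 1 ('d'): freq=2, skip
  Position 2 ('c'): unique! => answer = 2

2


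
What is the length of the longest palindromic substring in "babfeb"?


Input: "babfeb"
Checking substrings for palindromes:
  [0:3] "bab" (len 3) => palindrome
Longest palindromic substring: "bab" with length 3

3


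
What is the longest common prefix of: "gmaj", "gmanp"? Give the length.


Words: gmaj, gmanp
  Position 0: all 'g' => match
  Position 1: all 'm' => match
  Position 2: all 'a' => match
  Position 3: ('j', 'n') => mismatch, stop
LCP = "gma" (length 3)

3


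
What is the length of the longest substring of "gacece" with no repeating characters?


Input: "gacece"
Sliding window (track last position of each char):
  Position 0 ('g'): window [0,0] length 1 -- new best
  Position 1 ('a'): window [0,1] length 2 -- new best
  Position 2 ('c'): window [0,2] length 3 -- new best
  Position 3 ('e'): window [0,3] length 4 -- new best
  Position 4 ('c'): repeat (last at 2), move window start to 3
  Position 4 ('c'): window [3,4] length 2
  Position 5 ('e'): repeat (last at 3), move window start to 4
  Position 5 ('e'): window [4,5] length 2
Longest substring with no repeats: "gace" with length 4

4


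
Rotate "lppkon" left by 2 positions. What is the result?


Input: "lppkon", rotate left by 2
First 2 characters: "lp"
Remaining characters: "pkon"
Concatenate remaining + first: "pkon" + "lp" = "pkonlp"

pkonlp


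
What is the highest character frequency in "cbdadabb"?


Input: cbdadabb
Character counts:
  'a': 2
  'b': 3
  'c': 1
  'd': 2
Maximum frequency: 3

3


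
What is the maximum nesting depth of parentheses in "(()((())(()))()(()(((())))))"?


Input: "(()((())(()))()(()(((())))))"
Tracking depth:
  Position 0 '(': depth becomes 1
  Position 1 '(': depth becomes 2
  Position 2 ')': depth becomes 1
  Position 3 '(': depth becomes 2
  Position 4 '(': depth becomes 3
  Position 5 '(': depth becomes 4
  Position 6 ')': depth becomes 3
  Position 7 ')': depth becomes 2
  Position 8 '(': depth becomes 3
  Position 9 '(': depth becomes 4
  Position 10 ')': depth becomes 3
  Position 11 ')': depth becomes 2
  Position 12 ')': depth becomes 1
  Position 13 '(': depth becomes 2
  Position 14 ')': depth becomes 1
  Position 15 '(': depth becomes 2
  Position 16 '(': depth becomes 3
  Position 17 ')': depth becomes 2
  Position 18 '(': depth becomes 3
  Position 19 '(': depth becomes 4
  Position 20 '(': depth becomes 5
  Position 21 '(': depth becomes 6
  Position 22 ')': depth becomes 5
  Position 23 ')': depth becomes 4
  Position 24 ')': depth becomes 3
  Position 25 ')': depth becomes 2
  Position 26 ')': depth becomes 1
  Position 27 ')': depth becomes 0
Maximum depth reached: 6

6


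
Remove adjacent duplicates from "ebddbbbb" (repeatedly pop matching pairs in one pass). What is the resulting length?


Input: ebddbbbb
Stack-based adjacent duplicate removal:
  Read 'e': push. Stack: e
  Read 'b': push. Stack: eb
  Read 'd': push. Stack: ebd
  Read 'd': matches stack top 'd' => pop. Stack: eb
  Read 'b': matches stack top 'b' => pop. Stack: e
  Read 'b': push. Stack: eb
  Read 'b': matches stack top 'b' => pop. Stack: e
  Read 'b': push. Stack: eb
Final stack: "eb" (length 2)

2


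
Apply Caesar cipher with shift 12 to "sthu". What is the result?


Caesar cipher: shift "sthu" by 12
  's' (pos 18) + 12 = pos 4 = 'e'
  't' (pos 19) + 12 = pos 5 = 'f'
  'h' (pos 7) + 12 = pos 19 = 't'
  'u' (pos 20) + 12 = pos 6 = 'g'
Result: eftg

eftg


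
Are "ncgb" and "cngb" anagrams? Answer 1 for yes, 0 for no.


Strings: "ncgb", "cngb"
Sorted first:  bcgn
Sorted second: bcgn
Sorted forms match => anagrams

1


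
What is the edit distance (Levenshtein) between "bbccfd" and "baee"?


Computing edit distance: "bbccfd" -> "baee"
DP table:
           b    a    e    e
      0    1    2    3    4
  b   1    0    1    2    3
  b   2    1    1    2    3
  c   3    2    2    2    3
  c   4    3    3    3    3
  f   5    4    4    4    4
  d   6    5    5    5    5
Edit distance = dp[6][4] = 5

5


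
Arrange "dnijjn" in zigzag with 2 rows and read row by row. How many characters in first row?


Zigzag "dnijjn" into 2 rows:
Placing characters:
  'd' => row 0
  'n' => row 1
  'i' => row 0
  'j' => row 1
  'j' => row 0
  'n' => row 1
Rows:
  Row 0: "dij"
  Row 1: "njn"
First row length: 3

3


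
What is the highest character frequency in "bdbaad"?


Input: bdbaad
Character counts:
  'a': 2
  'b': 2
  'd': 2
Maximum frequency: 2

2


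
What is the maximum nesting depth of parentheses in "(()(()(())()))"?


Input: "(()(()(())()))"
Tracking depth:
  Position 0 '(': depth becomes 1
  Position 1 '(': depth becomes 2
  Position 2 ')': depth becomes 1
  Position 3 '(': depth becomes 2
  Position 4 '(': depth becomes 3
  Position 5 ')': depth becomes 2
  Position 6 '(': depth becomes 3
  Position 7 '(': depth becomes 4
  Position 8 ')': depth becomes 3
  Position 9 ')': depth becomes 2
  Position 10 '(': depth becomes 3
  Position 11 ')': depth becomes 2
  Position 12 ')': depth becomes 1
  Position 13 ')': depth becomes 0
Maximum depth reached: 4

4
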